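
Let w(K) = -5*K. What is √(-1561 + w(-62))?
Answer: 3*I*√139 ≈ 35.37*I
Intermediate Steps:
√(-1561 + w(-62)) = √(-1561 - 5*(-62)) = √(-1561 + 310) = √(-1251) = 3*I*√139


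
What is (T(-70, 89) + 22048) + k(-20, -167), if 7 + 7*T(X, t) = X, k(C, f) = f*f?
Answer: 49926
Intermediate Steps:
k(C, f) = f²
T(X, t) = -1 + X/7
(T(-70, 89) + 22048) + k(-20, -167) = ((-1 + (⅐)*(-70)) + 22048) + (-167)² = ((-1 - 10) + 22048) + 27889 = (-11 + 22048) + 27889 = 22037 + 27889 = 49926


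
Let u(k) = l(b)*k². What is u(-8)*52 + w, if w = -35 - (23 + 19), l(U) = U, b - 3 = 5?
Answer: 26547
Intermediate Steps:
b = 8 (b = 3 + 5 = 8)
u(k) = 8*k²
w = -77 (w = -35 - 1*42 = -35 - 42 = -77)
u(-8)*52 + w = (8*(-8)²)*52 - 77 = (8*64)*52 - 77 = 512*52 - 77 = 26624 - 77 = 26547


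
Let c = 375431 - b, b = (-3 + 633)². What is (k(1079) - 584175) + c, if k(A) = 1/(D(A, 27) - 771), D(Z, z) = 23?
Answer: -453021713/748 ≈ -6.0564e+5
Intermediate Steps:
b = 396900 (b = 630² = 396900)
c = -21469 (c = 375431 - 1*396900 = 375431 - 396900 = -21469)
k(A) = -1/748 (k(A) = 1/(23 - 771) = 1/(-748) = -1/748)
(k(1079) - 584175) + c = (-1/748 - 584175) - 21469 = -436962901/748 - 21469 = -453021713/748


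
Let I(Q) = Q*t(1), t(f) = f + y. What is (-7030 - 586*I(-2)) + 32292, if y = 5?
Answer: 32294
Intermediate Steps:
t(f) = 5 + f (t(f) = f + 5 = 5 + f)
I(Q) = 6*Q (I(Q) = Q*(5 + 1) = Q*6 = 6*Q)
(-7030 - 586*I(-2)) + 32292 = (-7030 - 3516*(-2)) + 32292 = (-7030 - 586*(-12)) + 32292 = (-7030 + 7032) + 32292 = 2 + 32292 = 32294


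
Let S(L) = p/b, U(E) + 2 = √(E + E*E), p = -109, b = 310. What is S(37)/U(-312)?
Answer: -109/15039340 - 109*√24258/15039340 ≈ -0.0011361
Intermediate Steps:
U(E) = -2 + √(E + E²) (U(E) = -2 + √(E + E*E) = -2 + √(E + E²))
S(L) = -109/310
S(37)/U(-312) = -109/(310*(-2 + √(-312*(1 - 312)))) = -109/(310*(-2 + √(-312*(-311)))) = -109/(310*(-2 + √97032)) = -109/(310*(-2 + 2*√24258))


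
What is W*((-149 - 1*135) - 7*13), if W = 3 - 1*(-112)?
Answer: -43125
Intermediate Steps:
W = 115 (W = 3 + 112 = 115)
W*((-149 - 1*135) - 7*13) = 115*((-149 - 1*135) - 7*13) = 115*((-149 - 135) - 91) = 115*(-284 - 91) = 115*(-375) = -43125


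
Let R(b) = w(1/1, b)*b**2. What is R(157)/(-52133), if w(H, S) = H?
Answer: -24649/52133 ≈ -0.47281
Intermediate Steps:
R(b) = b**2 (R(b) = b**2/1 = 1*b**2 = b**2)
R(157)/(-52133) = 157**2/(-52133) = 24649*(-1/52133) = -24649/52133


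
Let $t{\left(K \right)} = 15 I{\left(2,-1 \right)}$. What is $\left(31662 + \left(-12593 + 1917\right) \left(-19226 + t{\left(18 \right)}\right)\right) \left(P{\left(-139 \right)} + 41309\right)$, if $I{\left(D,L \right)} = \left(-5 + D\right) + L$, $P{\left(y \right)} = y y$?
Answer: $12485475148740$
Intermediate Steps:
$P{\left(y \right)} = y^{2}$
$I{\left(D,L \right)} = -5 + D + L$
$t{\left(K \right)} = -60$ ($t{\left(K \right)} = 15 \left(-5 + 2 - 1\right) = 15 \left(-4\right) = -60$)
$\left(31662 + \left(-12593 + 1917\right) \left(-19226 + t{\left(18 \right)}\right)\right) \left(P{\left(-139 \right)} + 41309\right) = \left(31662 + \left(-12593 + 1917\right) \left(-19226 - 60\right)\right) \left(\left(-139\right)^{2} + 41309\right) = \left(31662 - -205897336\right) \left(19321 + 41309\right) = \left(31662 + 205897336\right) 60630 = 205928998 \cdot 60630 = 12485475148740$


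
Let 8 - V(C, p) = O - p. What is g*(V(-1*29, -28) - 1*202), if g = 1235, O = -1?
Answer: -272935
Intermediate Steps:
V(C, p) = 9 + p (V(C, p) = 8 - (-1 - p) = 8 + (1 + p) = 9 + p)
g*(V(-1*29, -28) - 1*202) = 1235*((9 - 28) - 1*202) = 1235*(-19 - 202) = 1235*(-221) = -272935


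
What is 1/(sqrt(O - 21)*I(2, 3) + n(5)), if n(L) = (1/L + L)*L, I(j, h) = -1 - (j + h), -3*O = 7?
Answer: 13/758 + I*sqrt(210)/758 ≈ 0.01715 + 0.019118*I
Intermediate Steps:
O = -7/3 (O = -1/3*7 = -7/3 ≈ -2.3333)
I(j, h) = -1 - h - j (I(j, h) = -1 - (h + j) = -1 + (-h - j) = -1 - h - j)
n(L) = L*(L + 1/L) (n(L) = (L + 1/L)*L = L*(L + 1/L))
1/(sqrt(O - 21)*I(2, 3) + n(5)) = 1/(sqrt(-7/3 - 21)*(-1 - 1*3 - 1*2) + (1 + 5**2)) = 1/(sqrt(-70/3)*(-1 - 3 - 2) + (1 + 25)) = 1/((I*sqrt(210)/3)*(-6) + 26) = 1/(-2*I*sqrt(210) + 26) = 1/(26 - 2*I*sqrt(210))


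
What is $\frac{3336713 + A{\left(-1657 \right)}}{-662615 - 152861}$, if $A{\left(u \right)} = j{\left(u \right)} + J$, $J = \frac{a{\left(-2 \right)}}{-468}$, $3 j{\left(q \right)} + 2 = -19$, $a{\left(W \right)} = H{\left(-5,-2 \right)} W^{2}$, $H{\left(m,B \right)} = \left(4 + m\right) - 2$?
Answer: $- \frac{130131535}{31803564} \approx -4.0917$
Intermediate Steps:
$H{\left(m,B \right)} = 2 + m$
$a{\left(W \right)} = - 3 W^{2}$ ($a{\left(W \right)} = \left(2 - 5\right) W^{2} = - 3 W^{2}$)
$j{\left(q \right)} = -7$ ($j{\left(q \right)} = - \frac{2}{3} + \frac{1}{3} \left(-19\right) = - \frac{2}{3} - \frac{19}{3} = -7$)
$J = \frac{1}{39}$ ($J = \frac{\left(-3\right) \left(-2\right)^{2}}{-468} = \left(-3\right) 4 \left(- \frac{1}{468}\right) = \left(-12\right) \left(- \frac{1}{468}\right) = \frac{1}{39} \approx 0.025641$)
$A{\left(u \right)} = - \frac{272}{39}$ ($A{\left(u \right)} = -7 + \frac{1}{39} = - \frac{272}{39}$)
$\frac{3336713 + A{\left(-1657 \right)}}{-662615 - 152861} = \frac{3336713 - \frac{272}{39}}{-662615 - 152861} = \frac{130131535}{39 \left(-815476\right)} = \frac{130131535}{39} \left(- \frac{1}{815476}\right) = - \frac{130131535}{31803564}$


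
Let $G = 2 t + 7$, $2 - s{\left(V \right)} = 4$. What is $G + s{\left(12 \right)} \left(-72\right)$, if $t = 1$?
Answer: $153$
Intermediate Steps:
$s{\left(V \right)} = -2$ ($s{\left(V \right)} = 2 - 4 = -2$)
$G = 9$ ($G = 2 \cdot 1 + 7 = 2 + 7 = 9$)
$G + s{\left(12 \right)} \left(-72\right) = 9 - -144 = 9 + 144 = 153$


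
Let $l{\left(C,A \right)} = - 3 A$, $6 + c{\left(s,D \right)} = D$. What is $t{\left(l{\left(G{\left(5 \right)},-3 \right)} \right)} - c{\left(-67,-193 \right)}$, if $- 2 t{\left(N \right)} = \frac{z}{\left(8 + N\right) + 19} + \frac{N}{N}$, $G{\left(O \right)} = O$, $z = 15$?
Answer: $\frac{4759}{24} \approx 198.29$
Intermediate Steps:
$c{\left(s,D \right)} = -6 + D$
$t{\left(N \right)} = - \frac{1}{2} - \frac{15}{2 \left(27 + N\right)}$ ($t{\left(N \right)} = - \frac{\frac{15}{\left(8 + N\right) + 19} + \frac{N}{N}}{2} = - \frac{\frac{15}{27 + N} + 1}{2} = - \frac{1 + \frac{15}{27 + N}}{2} = - \frac{1}{2} - \frac{15}{2 \left(27 + N\right)}$)
$t{\left(l{\left(G{\left(5 \right)},-3 \right)} \right)} - c{\left(-67,-193 \right)} = \frac{-42 - \left(-3\right) \left(-3\right)}{2 \left(27 - -9\right)} - \left(-6 - 193\right) = \frac{-42 - 9}{2 \left(27 + 9\right)} - -199 = \frac{-42 - 9}{2 \cdot 36} + 199 = \frac{1}{2} \cdot \frac{1}{36} \left(-51\right) + 199 = - \frac{17}{24} + 199 = \frac{4759}{24}$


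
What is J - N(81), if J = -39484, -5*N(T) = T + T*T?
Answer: -190778/5 ≈ -38156.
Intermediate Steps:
N(T) = -T/5 - T²/5 (N(T) = -(T + T*T)/5 = -(T + T²)/5 = -T/5 - T²/5)
J - N(81) = -39484 - (-1)*81*(1 + 81)/5 = -39484 - (-1)*81*82/5 = -39484 - 1*(-6642/5) = -39484 + 6642/5 = -190778/5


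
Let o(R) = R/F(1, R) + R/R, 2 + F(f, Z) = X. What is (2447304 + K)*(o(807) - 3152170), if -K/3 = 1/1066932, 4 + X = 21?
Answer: -685875825841432720/88911 ≈ -7.7142e+12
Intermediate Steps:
X = 17 (X = -4 + 21 = 17)
K = -1/355644 (K = -3/1066932 = -3*1/1066932 = -1/355644 ≈ -2.8118e-6)
F(f, Z) = 15 (F(f, Z) = -2 + 17 = 15)
o(R) = 1 + R/15 (o(R) = R/15 + R/R = R*(1/15) + 1 = R/15 + 1 = 1 + R/15)
(2447304 + K)*(o(807) - 3152170) = (2447304 - 1/355644)*((1 + (1/15)*807) - 3152170) = 870368983775*((1 + 269/5) - 3152170)/355644 = 870368983775*(274/5 - 3152170)/355644 = (870368983775/355644)*(-15760576/5) = -685875825841432720/88911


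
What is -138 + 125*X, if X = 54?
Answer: 6612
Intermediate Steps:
-138 + 125*X = -138 + 125*54 = -138 + 6750 = 6612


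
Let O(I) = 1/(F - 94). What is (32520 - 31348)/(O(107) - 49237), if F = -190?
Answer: -332848/13983309 ≈ -0.023803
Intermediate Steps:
O(I) = -1/284 (O(I) = 1/(-190 - 94) = 1/(-284) = -1/284)
(32520 - 31348)/(O(107) - 49237) = (32520 - 31348)/(-1/284 - 49237) = 1172/(-13983309/284) = 1172*(-284/13983309) = -332848/13983309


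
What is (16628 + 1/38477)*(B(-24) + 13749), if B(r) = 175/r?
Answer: 211005214494157/923448 ≈ 2.2850e+8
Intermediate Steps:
(16628 + 1/38477)*(B(-24) + 13749) = (16628 + 1/38477)*(175/(-24) + 13749) = (16628 + 1/38477)*(175*(-1/24) + 13749) = 639795557*(-175/24 + 13749)/38477 = (639795557/38477)*(329801/24) = 211005214494157/923448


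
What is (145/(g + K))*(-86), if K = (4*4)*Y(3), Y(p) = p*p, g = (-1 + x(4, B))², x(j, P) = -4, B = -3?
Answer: -12470/169 ≈ -73.787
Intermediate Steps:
g = 25 (g = (-1 - 4)² = (-5)² = 25)
Y(p) = p²
K = 144 (K = (4*4)*3² = 16*9 = 144)
(145/(g + K))*(-86) = (145/(25 + 144))*(-86) = (145/169)*(-86) = -12470/169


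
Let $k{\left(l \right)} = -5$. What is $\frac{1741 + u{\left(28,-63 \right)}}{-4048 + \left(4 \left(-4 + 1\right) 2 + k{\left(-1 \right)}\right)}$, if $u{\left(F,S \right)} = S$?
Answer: $- \frac{1678}{4077} \approx -0.41158$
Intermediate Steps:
$\frac{1741 + u{\left(28,-63 \right)}}{-4048 + \left(4 \left(-4 + 1\right) 2 + k{\left(-1 \right)}\right)} = \frac{1741 - 63}{-4048 + \left(4 \left(-4 + 1\right) 2 - 5\right)} = \frac{1678}{-4048 + \left(4 \left(-3\right) 2 - 5\right)} = \frac{1678}{-4048 - 29} = \frac{1678}{-4077} = 1678 \left(- \frac{1}{4077}\right) = - \frac{1678}{4077}$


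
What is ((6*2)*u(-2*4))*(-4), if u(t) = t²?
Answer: -3072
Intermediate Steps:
((6*2)*u(-2*4))*(-4) = ((6*2)*(-2*4)²)*(-4) = (12*(-8)²)*(-4) = (12*64)*(-4) = 768*(-4) = -3072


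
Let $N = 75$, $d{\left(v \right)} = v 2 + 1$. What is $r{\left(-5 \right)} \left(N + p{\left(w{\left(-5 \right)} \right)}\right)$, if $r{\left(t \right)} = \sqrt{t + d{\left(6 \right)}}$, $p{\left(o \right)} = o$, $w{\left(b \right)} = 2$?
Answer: $154 \sqrt{2} \approx 217.79$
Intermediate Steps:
$d{\left(v \right)} = 1 + 2 v$ ($d{\left(v \right)} = 2 v + 1 = 1 + 2 v$)
$r{\left(t \right)} = \sqrt{13 + t}$ ($r{\left(t \right)} = \sqrt{t + \left(1 + 2 \cdot 6\right)} = \sqrt{t + \left(1 + 12\right)} = \sqrt{t + 13} = \sqrt{13 + t}$)
$r{\left(-5 \right)} \left(N + p{\left(w{\left(-5 \right)} \right)}\right) = \sqrt{13 - 5} \left(75 + 2\right) = \sqrt{8} \cdot 77 = 2 \sqrt{2} \cdot 77 = 154 \sqrt{2}$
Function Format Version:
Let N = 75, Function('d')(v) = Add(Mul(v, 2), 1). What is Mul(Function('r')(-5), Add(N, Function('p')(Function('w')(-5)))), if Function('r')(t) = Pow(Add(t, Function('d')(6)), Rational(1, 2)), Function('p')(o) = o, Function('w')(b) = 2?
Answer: Mul(154, Pow(2, Rational(1, 2))) ≈ 217.79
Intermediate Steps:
Function('d')(v) = Add(1, Mul(2, v)) (Function('d')(v) = Add(Mul(2, v), 1) = Add(1, Mul(2, v)))
Function('r')(t) = Pow(Add(13, t), Rational(1, 2)) (Function('r')(t) = Pow(Add(t, Add(1, Mul(2, 6))), Rational(1, 2)) = Pow(Add(t, Add(1, 12)), Rational(1, 2)) = Pow(Add(t, 13), Rational(1, 2)) = Pow(Add(13, t), Rational(1, 2)))
Mul(Function('r')(-5), Add(N, Function('p')(Function('w')(-5)))) = Mul(Pow(Add(13, -5), Rational(1, 2)), Add(75, 2)) = Mul(Pow(8, Rational(1, 2)), 77) = Mul(Mul(2, Pow(2, Rational(1, 2))), 77) = Mul(154, Pow(2, Rational(1, 2)))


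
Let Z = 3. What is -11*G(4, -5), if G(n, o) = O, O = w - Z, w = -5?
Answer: 88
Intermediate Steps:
O = -8 (O = -5 - 1*3 = -5 - 3 = -8)
G(n, o) = -8
-11*G(4, -5) = -11*(-8) = 88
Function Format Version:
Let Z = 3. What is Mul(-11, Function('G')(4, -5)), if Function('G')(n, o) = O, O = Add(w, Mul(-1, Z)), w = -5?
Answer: 88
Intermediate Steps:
O = -8 (O = Add(-5, Mul(-1, 3)) = Add(-5, -3) = -8)
Function('G')(n, o) = -8
Mul(-11, Function('G')(4, -5)) = Mul(-11, -8) = 88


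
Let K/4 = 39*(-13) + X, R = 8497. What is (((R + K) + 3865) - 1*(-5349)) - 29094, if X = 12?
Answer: -13363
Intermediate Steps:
K = -1980 (K = 4*(39*(-13) + 12) = 4*(-507 + 12) = 4*(-495) = -1980)
(((R + K) + 3865) - 1*(-5349)) - 29094 = (((8497 - 1980) + 3865) - 1*(-5349)) - 29094 = ((6517 + 3865) + 5349) - 29094 = (10382 + 5349) - 29094 = 15731 - 29094 = -13363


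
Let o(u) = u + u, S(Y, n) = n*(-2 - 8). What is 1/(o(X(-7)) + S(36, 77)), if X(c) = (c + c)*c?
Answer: -1/574 ≈ -0.0017422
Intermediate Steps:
S(Y, n) = -10*n (S(Y, n) = n*(-10) = -10*n)
X(c) = 2*c² (X(c) = (2*c)*c = 2*c²)
o(u) = 2*u
1/(o(X(-7)) + S(36, 77)) = 1/(2*(2*(-7)²) - 10*77) = 1/(2*(2*49) - 770) = 1/(2*98 - 770) = 1/(196 - 770) = 1/(-574) = -1/574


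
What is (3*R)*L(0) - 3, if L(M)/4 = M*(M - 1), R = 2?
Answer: -3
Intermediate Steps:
L(M) = 4*M*(-1 + M) (L(M) = 4*(M*(M - 1)) = 4*(M*(-1 + M)) = 4*M*(-1 + M))
(3*R)*L(0) - 3 = (3*2)*(4*0*(-1 + 0)) - 3 = 6*(4*0*(-1)) - 3 = 6*0 - 3 = 0 - 3 = -3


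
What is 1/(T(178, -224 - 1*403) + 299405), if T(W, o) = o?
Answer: 1/298778 ≈ 3.3470e-6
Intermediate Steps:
1/(T(178, -224 - 1*403) + 299405) = 1/((-224 - 1*403) + 299405) = 1/((-224 - 403) + 299405) = 1/(-627 + 299405) = 1/298778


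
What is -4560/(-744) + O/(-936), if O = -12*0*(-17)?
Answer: 190/31 ≈ 6.1290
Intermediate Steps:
O = 0 (O = 0*(-17) = 0)
-4560/(-744) + O/(-936) = -4560/(-744) + 0/(-936) = -4560*(-1/744) + 0*(-1/936) = 190/31 + 0 = 190/31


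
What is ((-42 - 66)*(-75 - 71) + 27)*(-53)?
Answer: -837135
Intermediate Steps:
((-42 - 66)*(-75 - 71) + 27)*(-53) = (-108*(-146) + 27)*(-53) = (15768 + 27)*(-53) = 15795*(-53) = -837135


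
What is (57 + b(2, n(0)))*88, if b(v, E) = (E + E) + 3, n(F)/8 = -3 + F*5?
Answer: 1056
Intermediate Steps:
n(F) = -24 + 40*F (n(F) = 8*(-3 + F*5) = 8*(-3 + 5*F) = -24 + 40*F)
b(v, E) = 3 + 2*E (b(v, E) = 2*E + 3 = 3 + 2*E)
(57 + b(2, n(0)))*88 = (57 + (3 + 2*(-24 + 40*0)))*88 = (57 + (3 + 2*(-24 + 0)))*88 = (57 + (3 + 2*(-24)))*88 = (57 + (3 - 48))*88 = (57 - 45)*88 = 12*88 = 1056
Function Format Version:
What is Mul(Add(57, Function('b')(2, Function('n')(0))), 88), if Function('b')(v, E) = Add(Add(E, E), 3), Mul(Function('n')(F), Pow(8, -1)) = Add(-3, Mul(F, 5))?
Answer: 1056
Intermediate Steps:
Function('n')(F) = Add(-24, Mul(40, F)) (Function('n')(F) = Mul(8, Add(-3, Mul(F, 5))) = Mul(8, Add(-3, Mul(5, F))) = Add(-24, Mul(40, F)))
Function('b')(v, E) = Add(3, Mul(2, E)) (Function('b')(v, E) = Add(Mul(2, E), 3) = Add(3, Mul(2, E)))
Mul(Add(57, Function('b')(2, Function('n')(0))), 88) = Mul(Add(57, Add(3, Mul(2, Add(-24, Mul(40, 0))))), 88) = Mul(Add(57, Add(3, Mul(2, Add(-24, 0)))), 88) = Mul(Add(57, Add(3, Mul(2, -24))), 88) = Mul(Add(57, Add(3, -48)), 88) = Mul(Add(57, -45), 88) = Mul(12, 88) = 1056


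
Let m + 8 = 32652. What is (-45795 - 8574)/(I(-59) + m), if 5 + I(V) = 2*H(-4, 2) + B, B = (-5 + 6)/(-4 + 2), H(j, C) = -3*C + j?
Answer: -108738/65237 ≈ -1.6668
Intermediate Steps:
m = 32644 (m = -8 + 32652 = 32644)
H(j, C) = j - 3*C
B = -1/2 (B = 1/(-2) = 1*(-1/2) = -1/2 ≈ -0.50000)
I(V) = -51/2 (I(V) = -5 + (2*(-4 - 3*2) - 1/2) = -5 + (2*(-4 - 6) - 1/2) = -5 + (2*(-10) - 1/2) = -5 + (-20 - 1/2) = -5 - 41/2 = -51/2)
(-45795 - 8574)/(I(-59) + m) = (-45795 - 8574)/(-51/2 + 32644) = -54369/65237/2 = -54369*2/65237 = -108738/65237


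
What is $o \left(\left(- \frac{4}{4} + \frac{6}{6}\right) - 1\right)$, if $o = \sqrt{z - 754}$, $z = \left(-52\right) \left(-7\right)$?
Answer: $- i \sqrt{390} \approx - 19.748 i$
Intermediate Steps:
$z = 364$
$o = i \sqrt{390}$ ($o = \sqrt{364 - 754} = \sqrt{-390} = i \sqrt{390} \approx 19.748 i$)
$o \left(\left(- \frac{4}{4} + \frac{6}{6}\right) - 1\right) = i \sqrt{390} \left(\left(- \frac{4}{4} + \frac{6}{6}\right) - 1\right) = i \sqrt{390} \left(\left(\left(-4\right) \frac{1}{4} + 6 \cdot \frac{1}{6}\right) - 1\right) = i \sqrt{390} \left(\left(-1 + 1\right) - 1\right) = i \sqrt{390} \left(0 - 1\right) = i \sqrt{390} \left(-1\right) = - i \sqrt{390}$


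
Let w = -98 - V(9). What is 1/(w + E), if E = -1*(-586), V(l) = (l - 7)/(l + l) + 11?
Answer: 9/4292 ≈ 0.0020969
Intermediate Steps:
V(l) = 11 + (-7 + l)/(2*l) (V(l) = (-7 + l)/((2*l)) + 11 = (-7 + l)*(1/(2*l)) + 11 = (-7 + l)/(2*l) + 11 = 11 + (-7 + l)/(2*l))
E = 586
w = -982/9 (w = -98 - (-7 + 23*9)/(2*9) = -98 - (-7 + 207)/(2*9) = -98 - 200/(2*9) = -98 - 1*100/9 = -98 - 100/9 = -982/9 ≈ -109.11)
1/(w + E) = 1/(-982/9 + 586) = 1/(4292/9) = 9/4292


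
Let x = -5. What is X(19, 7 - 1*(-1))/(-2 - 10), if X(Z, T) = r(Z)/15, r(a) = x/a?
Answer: 1/684 ≈ 0.0014620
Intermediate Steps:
r(a) = -5/a
X(Z, T) = -1/(3*Z) (X(Z, T) = -5/Z/15 = -5/Z*(1/15) = -1/(3*Z))
X(19, 7 - 1*(-1))/(-2 - 10) = (-⅓/19)/(-2 - 10) = -⅓*1/19/(-12) = -1/57*(-1/12) = 1/684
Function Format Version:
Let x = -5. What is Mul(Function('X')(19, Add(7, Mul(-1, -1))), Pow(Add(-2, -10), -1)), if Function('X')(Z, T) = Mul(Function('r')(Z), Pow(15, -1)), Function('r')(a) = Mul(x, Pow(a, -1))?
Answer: Rational(1, 684) ≈ 0.0014620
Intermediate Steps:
Function('r')(a) = Mul(-5, Pow(a, -1))
Function('X')(Z, T) = Mul(Rational(-1, 3), Pow(Z, -1)) (Function('X')(Z, T) = Mul(Mul(-5, Pow(Z, -1)), Pow(15, -1)) = Mul(Mul(-5, Pow(Z, -1)), Rational(1, 15)) = Mul(Rational(-1, 3), Pow(Z, -1)))
Mul(Function('X')(19, Add(7, Mul(-1, -1))), Pow(Add(-2, -10), -1)) = Mul(Mul(Rational(-1, 3), Pow(19, -1)), Pow(Add(-2, -10), -1)) = Mul(Mul(Rational(-1, 3), Rational(1, 19)), Pow(-12, -1)) = Mul(Rational(-1, 57), Rational(-1, 12)) = Rational(1, 684)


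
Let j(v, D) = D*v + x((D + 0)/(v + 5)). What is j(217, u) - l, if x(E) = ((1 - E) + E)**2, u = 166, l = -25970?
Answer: 61993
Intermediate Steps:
x(E) = 1 (x(E) = 1**2 = 1)
j(v, D) = 1 + D*v (j(v, D) = D*v + 1 = 1 + D*v)
j(217, u) - l = (1 + 166*217) - 1*(-25970) = (1 + 36022) + 25970 = 36023 + 25970 = 61993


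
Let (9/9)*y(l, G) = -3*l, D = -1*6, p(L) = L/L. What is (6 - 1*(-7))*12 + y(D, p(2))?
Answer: 174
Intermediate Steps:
p(L) = 1
D = -6
y(l, G) = -3*l
(6 - 1*(-7))*12 + y(D, p(2)) = (6 - 1*(-7))*12 - 3*(-6) = (6 + 7)*12 + 18 = 13*12 + 18 = 156 + 18 = 174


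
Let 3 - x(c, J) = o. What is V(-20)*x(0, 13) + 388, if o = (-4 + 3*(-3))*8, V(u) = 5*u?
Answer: -10312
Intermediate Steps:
o = -104 (o = (-4 - 9)*8 = -13*8 = -104)
x(c, J) = 107 (x(c, J) = 3 - 1*(-104) = 3 + 104 = 107)
V(-20)*x(0, 13) + 388 = (5*(-20))*107 + 388 = -100*107 + 388 = -10700 + 388 = -10312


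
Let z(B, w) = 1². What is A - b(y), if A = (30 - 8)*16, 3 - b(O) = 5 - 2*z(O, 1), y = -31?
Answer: 352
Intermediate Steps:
z(B, w) = 1
b(O) = 0 (b(O) = 3 - (5 - 2*1) = 3 - (5 - 2) = 3 - 1*3 = 3 - 3 = 0)
A = 352 (A = 22*16 = 352)
A - b(y) = 352 - 1*0 = 352 + 0 = 352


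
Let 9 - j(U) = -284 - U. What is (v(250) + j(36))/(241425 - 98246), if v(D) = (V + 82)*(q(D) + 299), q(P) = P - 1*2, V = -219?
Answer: -74610/143179 ≈ -0.52110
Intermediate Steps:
q(P) = -2 + P (q(P) = P - 2 = -2 + P)
j(U) = 293 + U (j(U) = 9 - (-284 - U) = 9 + (284 + U) = 293 + U)
v(D) = -40689 - 137*D (v(D) = (-219 + 82)*((-2 + D) + 299) = -137*(297 + D) = -40689 - 137*D)
(v(250) + j(36))/(241425 - 98246) = ((-40689 - 137*250) + (293 + 36))/(241425 - 98246) = ((-40689 - 34250) + 329)/143179 = (-74939 + 329)*(1/143179) = -74610*1/143179 = -74610/143179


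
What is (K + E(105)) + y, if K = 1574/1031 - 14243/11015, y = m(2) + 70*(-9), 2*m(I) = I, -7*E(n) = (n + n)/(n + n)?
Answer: -49995300321/79495255 ≈ -628.91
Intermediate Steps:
E(n) = -⅐ (E(n) = -(n + n)/(7*(n + n)) = -2*n/(7*(2*n)) = -2*n*1/(2*n)/7 = -⅐*1 = -⅐)
m(I) = I/2
y = -629 (y = (½)*2 + 70*(-9) = 1 - 630 = -629)
K = 2653077/11356465 (K = 1574*(1/1031) - 14243*1/11015 = 1574/1031 - 14243/11015 = 2653077/11356465 ≈ 0.23362)
(K + E(105)) + y = (2653077/11356465 - ⅐) - 629 = 7215074/79495255 - 629 = -49995300321/79495255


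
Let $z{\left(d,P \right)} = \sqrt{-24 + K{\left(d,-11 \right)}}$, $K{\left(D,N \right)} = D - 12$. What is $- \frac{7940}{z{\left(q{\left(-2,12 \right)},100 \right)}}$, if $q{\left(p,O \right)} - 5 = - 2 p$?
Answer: $\frac{7940 i \sqrt{3}}{9} \approx 1528.1 i$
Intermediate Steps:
$q{\left(p,O \right)} = 5 - 2 p$
$K{\left(D,N \right)} = -12 + D$
$z{\left(d,P \right)} = \sqrt{-36 + d}$ ($z{\left(d,P \right)} = \sqrt{-24 + \left(-12 + d\right)} = \sqrt{-36 + d}$)
$- \frac{7940}{z{\left(q{\left(-2,12 \right)},100 \right)}} = - \frac{7940}{\sqrt{-36 + \left(5 - -4\right)}} = - \frac{7940}{\sqrt{-36 + \left(5 + 4\right)}} = - \frac{7940}{\sqrt{-36 + 9}} = - \frac{7940}{\sqrt{-27}} = - \frac{7940}{3 i \sqrt{3}} = - 7940 \left(- \frac{i \sqrt{3}}{9}\right) = \frac{7940 i \sqrt{3}}{9}$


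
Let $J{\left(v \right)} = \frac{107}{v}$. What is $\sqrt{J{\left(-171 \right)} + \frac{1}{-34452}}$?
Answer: $\frac{i \sqrt{7448029545}}{109098} \approx 0.79105 i$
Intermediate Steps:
$\sqrt{J{\left(-171 \right)} + \frac{1}{-34452}} = \sqrt{\frac{107}{-171} + \frac{1}{-34452}} = \sqrt{107 \left(- \frac{1}{171}\right) - \frac{1}{34452}} = \sqrt{- \frac{107}{171} - \frac{1}{34452}} = \sqrt{- \frac{409615}{654588}} = \frac{i \sqrt{7448029545}}{109098}$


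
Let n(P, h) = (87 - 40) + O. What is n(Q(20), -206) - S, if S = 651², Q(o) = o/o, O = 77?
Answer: -423677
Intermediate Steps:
Q(o) = 1
n(P, h) = 124 (n(P, h) = (87 - 40) + 77 = 47 + 77 = 124)
S = 423801
n(Q(20), -206) - S = 124 - 1*423801 = 124 - 423801 = -423677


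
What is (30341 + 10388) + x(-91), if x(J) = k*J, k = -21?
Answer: 42640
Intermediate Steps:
x(J) = -21*J
(30341 + 10388) + x(-91) = (30341 + 10388) - 21*(-91) = 40729 + 1911 = 42640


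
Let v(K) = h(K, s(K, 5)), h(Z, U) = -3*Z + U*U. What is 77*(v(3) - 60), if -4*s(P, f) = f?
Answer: -83083/16 ≈ -5192.7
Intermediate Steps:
s(P, f) = -f/4
h(Z, U) = U² - 3*Z (h(Z, U) = -3*Z + U² = U² - 3*Z)
v(K) = 25/16 - 3*K (v(K) = (-¼*5)² - 3*K = (-5/4)² - 3*K = 25/16 - 3*K)
77*(v(3) - 60) = 77*((25/16 - 3*3) - 60) = 77*((25/16 - 9) - 60) = 77*(-119/16 - 60) = 77*(-1079/16) = -83083/16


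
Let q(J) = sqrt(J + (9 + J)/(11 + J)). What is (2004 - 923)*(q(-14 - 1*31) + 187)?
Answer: 202147 + 3243*I*sqrt(1411)/17 ≈ 2.0215e+5 + 7165.8*I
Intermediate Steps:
q(J) = sqrt(J + (9 + J)/(11 + J))
(2004 - 923)*(q(-14 - 1*31) + 187) = (2004 - 923)*(sqrt((9 + (-14 - 1*31) + (-14 - 1*31)*(11 + (-14 - 1*31)))/(11 + (-14 - 1*31))) + 187) = 1081*(sqrt((9 + (-14 - 31) + (-14 - 31)*(11 + (-14 - 31)))/(11 + (-14 - 31))) + 187) = 1081*(sqrt((9 - 45 - 45*(11 - 45))/(11 - 45)) + 187) = 1081*(sqrt((9 - 45 - 45*(-34))/(-34)) + 187) = 1081*(sqrt(-(9 - 45 + 1530)/34) + 187) = 1081*(sqrt(-1/34*1494) + 187) = 1081*(sqrt(-747/17) + 187) = 1081*(3*I*sqrt(1411)/17 + 187) = 1081*(187 + 3*I*sqrt(1411)/17) = 202147 + 3243*I*sqrt(1411)/17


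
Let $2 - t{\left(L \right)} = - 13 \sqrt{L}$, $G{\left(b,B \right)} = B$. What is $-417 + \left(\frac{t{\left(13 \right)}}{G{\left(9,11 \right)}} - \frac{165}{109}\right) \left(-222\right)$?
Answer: $- \frac{145449}{1199} - \frac{2886 \sqrt{13}}{11} \approx -1067.3$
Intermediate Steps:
$t{\left(L \right)} = 2 + 13 \sqrt{L}$ ($t{\left(L \right)} = 2 - - 13 \sqrt{L} = 2 + 13 \sqrt{L}$)
$-417 + \left(\frac{t{\left(13 \right)}}{G{\left(9,11 \right)}} - \frac{165}{109}\right) \left(-222\right) = -417 + \left(\frac{2 + 13 \sqrt{13}}{11} - \frac{165}{109}\right) \left(-222\right) = -417 + \left(\left(2 + 13 \sqrt{13}\right) \frac{1}{11} - \frac{165}{109}\right) \left(-222\right) = -417 + \left(\left(\frac{2}{11} + \frac{13 \sqrt{13}}{11}\right) - \frac{165}{109}\right) \left(-222\right) = -417 + \left(- \frac{1597}{1199} + \frac{13 \sqrt{13}}{11}\right) \left(-222\right) = -417 + \left(\frac{354534}{1199} - \frac{2886 \sqrt{13}}{11}\right) = - \frac{145449}{1199} - \frac{2886 \sqrt{13}}{11}$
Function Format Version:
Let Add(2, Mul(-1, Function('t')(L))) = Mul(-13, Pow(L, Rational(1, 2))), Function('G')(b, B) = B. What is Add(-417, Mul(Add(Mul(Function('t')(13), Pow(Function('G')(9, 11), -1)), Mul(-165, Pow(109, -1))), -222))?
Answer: Add(Rational(-145449, 1199), Mul(Rational(-2886, 11), Pow(13, Rational(1, 2)))) ≈ -1067.3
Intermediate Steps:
Function('t')(L) = Add(2, Mul(13, Pow(L, Rational(1, 2)))) (Function('t')(L) = Add(2, Mul(-1, Mul(-13, Pow(L, Rational(1, 2))))) = Add(2, Mul(13, Pow(L, Rational(1, 2)))))
Add(-417, Mul(Add(Mul(Function('t')(13), Pow(Function('G')(9, 11), -1)), Mul(-165, Pow(109, -1))), -222)) = Add(-417, Mul(Add(Mul(Add(2, Mul(13, Pow(13, Rational(1, 2)))), Pow(11, -1)), Mul(-165, Pow(109, -1))), -222)) = Add(-417, Mul(Add(Mul(Add(2, Mul(13, Pow(13, Rational(1, 2)))), Rational(1, 11)), Mul(-165, Rational(1, 109))), -222)) = Add(-417, Mul(Add(Add(Rational(2, 11), Mul(Rational(13, 11), Pow(13, Rational(1, 2)))), Rational(-165, 109)), -222)) = Add(-417, Mul(Add(Rational(-1597, 1199), Mul(Rational(13, 11), Pow(13, Rational(1, 2)))), -222)) = Add(-417, Add(Rational(354534, 1199), Mul(Rational(-2886, 11), Pow(13, Rational(1, 2))))) = Add(Rational(-145449, 1199), Mul(Rational(-2886, 11), Pow(13, Rational(1, 2))))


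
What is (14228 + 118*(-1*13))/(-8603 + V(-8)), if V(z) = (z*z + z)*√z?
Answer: -15600926/10576671 - 203104*I*√2/10576671 ≈ -1.475 - 0.027157*I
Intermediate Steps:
V(z) = √z*(z + z²) (V(z) = (z² + z)*√z = (z + z²)*√z = √z*(z + z²))
(14228 + 118*(-1*13))/(-8603 + V(-8)) = (14228 + 118*(-1*13))/(-8603 + (-8)^(3/2)*(1 - 8)) = (14228 + 118*(-13))/(-8603 - 16*I*√2*(-7)) = (14228 - 1534)/(-8603 + 112*I*√2) = 12694/(-8603 + 112*I*√2)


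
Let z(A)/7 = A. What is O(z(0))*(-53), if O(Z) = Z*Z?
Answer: 0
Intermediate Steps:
z(A) = 7*A
O(Z) = Z²
O(z(0))*(-53) = (7*0)²*(-53) = 0²*(-53) = 0*(-53) = 0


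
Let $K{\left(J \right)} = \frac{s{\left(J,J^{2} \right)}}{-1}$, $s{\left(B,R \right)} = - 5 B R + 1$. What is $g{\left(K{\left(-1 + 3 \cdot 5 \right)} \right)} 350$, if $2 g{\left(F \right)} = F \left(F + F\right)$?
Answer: $65873836350$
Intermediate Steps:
$s{\left(B,R \right)} = 1 - 5 B R$ ($s{\left(B,R \right)} = - 5 B R + 1 = 1 - 5 B R$)
$K{\left(J \right)} = -1 + 5 J^{3}$ ($K{\left(J \right)} = \frac{1 - 5 J J^{2}}{-1} = \left(1 - 5 J^{3}\right) \left(-1\right) = -1 + 5 J^{3}$)
$g{\left(F \right)} = F^{2}$ ($g{\left(F \right)} = \frac{F \left(F + F\right)}{2} = \frac{F 2 F}{2} = \frac{2 F^{2}}{2} = F^{2}$)
$g{\left(K{\left(-1 + 3 \cdot 5 \right)} \right)} 350 = \left(-1 + 5 \left(-1 + 3 \cdot 5\right)^{3}\right)^{2} \cdot 350 = \left(-1 + 5 \left(-1 + 15\right)^{3}\right)^{2} \cdot 350 = \left(-1 + 5 \cdot 14^{3}\right)^{2} \cdot 350 = \left(-1 + 5 \cdot 2744\right)^{2} \cdot 350 = \left(-1 + 13720\right)^{2} \cdot 350 = 13719^{2} \cdot 350 = 188210961 \cdot 350 = 65873836350$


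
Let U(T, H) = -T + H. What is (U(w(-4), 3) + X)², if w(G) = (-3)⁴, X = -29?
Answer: 11449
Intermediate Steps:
w(G) = 81
U(T, H) = H - T
(U(w(-4), 3) + X)² = ((3 - 1*81) - 29)² = ((3 - 81) - 29)² = (-78 - 29)² = (-107)² = 11449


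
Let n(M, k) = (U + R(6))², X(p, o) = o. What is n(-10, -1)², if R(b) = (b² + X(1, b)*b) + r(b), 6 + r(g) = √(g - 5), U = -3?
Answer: 16777216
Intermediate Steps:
r(g) = -6 + √(-5 + g) (r(g) = -6 + √(g - 5) = -6 + √(-5 + g))
R(b) = -6 + √(-5 + b) + 2*b² (R(b) = (b² + b*b) + (-6 + √(-5 + b)) = (b² + b²) + (-6 + √(-5 + b)) = 2*b² + (-6 + √(-5 + b)) = -6 + √(-5 + b) + 2*b²)
n(M, k) = 4096 (n(M, k) = (-3 + (-6 + √(-5 + 6) + 2*6²))² = (-3 + (-6 + √1 + 2*36))² = (-3 + (-6 + 1 + 72))² = (-3 + 67)² = 64² = 4096)
n(-10, -1)² = 4096² = 16777216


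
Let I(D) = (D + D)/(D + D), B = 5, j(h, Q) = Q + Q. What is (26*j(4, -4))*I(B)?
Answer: -208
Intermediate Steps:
j(h, Q) = 2*Q
I(D) = 1 (I(D) = (2*D)/((2*D)) = (2*D)*(1/(2*D)) = 1)
(26*j(4, -4))*I(B) = (26*(2*(-4)))*1 = (26*(-8))*1 = -208*1 = -208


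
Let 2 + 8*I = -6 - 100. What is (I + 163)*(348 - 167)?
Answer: 54119/2 ≈ 27060.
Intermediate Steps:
I = -27/2 (I = -¼ + (-6 - 100)/8 = -¼ + (⅛)*(-106) = -¼ - 53/4 = -27/2 ≈ -13.500)
(I + 163)*(348 - 167) = (-27/2 + 163)*(348 - 167) = (299/2)*181 = 54119/2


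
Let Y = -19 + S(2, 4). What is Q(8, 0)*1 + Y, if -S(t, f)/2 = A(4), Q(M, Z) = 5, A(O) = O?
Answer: -22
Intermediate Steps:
S(t, f) = -8 (S(t, f) = -2*4 = -8)
Y = -27 (Y = -19 - 8 = -27)
Q(8, 0)*1 + Y = 5*1 - 27 = 5 - 27 = -22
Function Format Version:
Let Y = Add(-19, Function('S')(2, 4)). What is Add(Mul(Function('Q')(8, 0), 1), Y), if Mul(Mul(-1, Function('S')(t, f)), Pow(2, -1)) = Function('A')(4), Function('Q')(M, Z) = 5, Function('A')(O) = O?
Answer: -22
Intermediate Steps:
Function('S')(t, f) = -8 (Function('S')(t, f) = Mul(-2, 4) = -8)
Y = -27 (Y = Add(-19, -8) = -27)
Add(Mul(Function('Q')(8, 0), 1), Y) = Add(Mul(5, 1), -27) = Add(5, -27) = -22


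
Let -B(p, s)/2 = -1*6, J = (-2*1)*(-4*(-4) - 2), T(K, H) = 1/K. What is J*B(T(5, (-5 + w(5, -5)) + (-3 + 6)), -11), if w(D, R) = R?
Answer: -336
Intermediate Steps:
J = -28 (J = -2*(16 - 2) = -2*14 = -28)
B(p, s) = 12 (B(p, s) = -(-2)*6 = -2*(-6) = 12)
J*B(T(5, (-5 + w(5, -5)) + (-3 + 6)), -11) = -28*12 = -336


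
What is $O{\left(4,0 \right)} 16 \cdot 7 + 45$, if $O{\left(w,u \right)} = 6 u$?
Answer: $45$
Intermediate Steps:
$O{\left(4,0 \right)} 16 \cdot 7 + 45 = 6 \cdot 0 \cdot 16 \cdot 7 + 45 = 0 \cdot 112 + 45 = 0 + 45 = 45$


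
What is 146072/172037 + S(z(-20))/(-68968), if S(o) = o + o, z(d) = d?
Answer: 1260146897/1483130977 ≈ 0.84965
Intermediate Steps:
S(o) = 2*o
146072/172037 + S(z(-20))/(-68968) = 146072/172037 + (2*(-20))/(-68968) = 146072*(1/172037) - 40*(-1/68968) = 146072/172037 + 5/8621 = 1260146897/1483130977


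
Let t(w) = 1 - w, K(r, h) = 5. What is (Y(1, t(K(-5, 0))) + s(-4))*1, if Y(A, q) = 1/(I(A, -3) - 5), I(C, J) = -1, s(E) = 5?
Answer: 29/6 ≈ 4.8333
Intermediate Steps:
Y(A, q) = -⅙ (Y(A, q) = 1/(-1 - 5) = 1/(-6) = -⅙)
(Y(1, t(K(-5, 0))) + s(-4))*1 = (-⅙ + 5)*1 = (29/6)*1 = 29/6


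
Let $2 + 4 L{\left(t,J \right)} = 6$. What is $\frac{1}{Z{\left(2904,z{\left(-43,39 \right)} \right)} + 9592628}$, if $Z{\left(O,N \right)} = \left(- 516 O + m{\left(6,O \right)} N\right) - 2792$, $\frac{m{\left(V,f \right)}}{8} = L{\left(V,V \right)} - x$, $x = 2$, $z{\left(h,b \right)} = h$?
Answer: $\frac{1}{8091716} \approx 1.2358 \cdot 10^{-7}$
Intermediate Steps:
$L{\left(t,J \right)} = 1$ ($L{\left(t,J \right)} = - \frac{1}{2} + \frac{1}{4} \cdot 6 = - \frac{1}{2} + \frac{3}{2} = 1$)
$m{\left(V,f \right)} = -8$ ($m{\left(V,f \right)} = 8 \left(1 - 2\right) = 8 \left(-1\right) = -8$)
$Z{\left(O,N \right)} = -2792 - 516 O - 8 N$ ($Z{\left(O,N \right)} = \left(- 516 O - 8 N\right) - 2792 = -2792 - 516 O - 8 N$)
$\frac{1}{Z{\left(2904,z{\left(-43,39 \right)} \right)} + 9592628} = \frac{1}{\left(-2792 - 1498464 - -344\right) + 9592628} = \frac{1}{\left(-2792 - 1498464 + 344\right) + 9592628} = \frac{1}{-1500912 + 9592628} = \frac{1}{8091716}$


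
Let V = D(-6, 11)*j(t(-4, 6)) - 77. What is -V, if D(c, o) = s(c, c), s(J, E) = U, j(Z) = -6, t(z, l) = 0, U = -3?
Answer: 59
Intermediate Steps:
s(J, E) = -3
D(c, o) = -3
V = -59 (V = -3*(-6) - 77 = 18 - 77 = -59)
-V = -1*(-59) = 59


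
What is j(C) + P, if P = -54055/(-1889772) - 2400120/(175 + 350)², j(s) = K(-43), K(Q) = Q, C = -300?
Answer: -598180493017/11574853500 ≈ -51.679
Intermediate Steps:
j(s) = -43
P = -100461792517/11574853500 (P = -54055*(-1/1889772) - 2400120/(525²) = 54055/1889772 - 2400120/275625 = 54055/1889772 - 2400120*1/275625 = 54055/1889772 - 53336/6125 = -100461792517/11574853500 ≈ -8.6793)
j(C) + P = -43 - 100461792517/11574853500 = -598180493017/11574853500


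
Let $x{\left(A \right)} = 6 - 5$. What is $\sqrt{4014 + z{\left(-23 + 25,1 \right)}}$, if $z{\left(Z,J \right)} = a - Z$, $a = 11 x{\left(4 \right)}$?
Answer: $3 \sqrt{447} \approx 63.427$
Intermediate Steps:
$x{\left(A \right)} = 1$
$a = 11$ ($a = 11 \cdot 1 = 11$)
$z{\left(Z,J \right)} = 11 - Z$
$\sqrt{4014 + z{\left(-23 + 25,1 \right)}} = \sqrt{4014 + \left(11 - \left(-23 + 25\right)\right)} = \sqrt{4014 + \left(11 - 2\right)} = \sqrt{4014 + 9} = \sqrt{4023} = 3 \sqrt{447}$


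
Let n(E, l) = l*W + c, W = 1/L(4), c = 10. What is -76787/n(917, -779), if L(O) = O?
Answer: 307148/739 ≈ 415.63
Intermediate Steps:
W = 1/4 ≈ 0.25000
n(E, l) = 10 + l/4 (n(E, l) = l*(1/4) + 10 = l/4 + 10 = 10 + l/4)
-76787/n(917, -779) = -76787/(10 + (1/4)*(-779)) = -76787/(10 - 779/4) = -76787/(-739/4) = -76787*(-4/739) = 307148/739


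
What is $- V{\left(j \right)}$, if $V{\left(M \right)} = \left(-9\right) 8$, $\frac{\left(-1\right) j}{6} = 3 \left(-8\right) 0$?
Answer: $72$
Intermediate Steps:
$j = 0$ ($j = - 6 \cdot 3 \left(-8\right) 0 = - 6 \left(\left(-24\right) 0\right) = \left(-6\right) 0 = 0$)
$V{\left(M \right)} = -72$
$- V{\left(j \right)} = \left(-1\right) \left(-72\right) = 72$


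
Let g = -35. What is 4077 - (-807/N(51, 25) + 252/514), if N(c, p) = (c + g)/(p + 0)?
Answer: 21947583/4112 ≈ 5337.4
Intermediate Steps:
N(c, p) = (-35 + c)/p (N(c, p) = (c - 35)/(p + 0) = (-35 + c)/p)
4077 - (-807/N(51, 25) + 252/514) = 4077 - (-807*25/(-35 + 51) + 252/514) = 4077 - (-807/((1/25)*16) + 252*(1/514)) = 4077 - (-807/16/25 + 126/257) = 4077 - (-807*25/16 + 126/257) = 4077 - (-20175/16 + 126/257) = 4077 - 1*(-5182959/4112) = 4077 + 5182959/4112 = 21947583/4112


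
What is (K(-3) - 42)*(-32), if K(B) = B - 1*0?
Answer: 1440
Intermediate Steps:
K(B) = B (K(B) = B + 0 = B)
(K(-3) - 42)*(-32) = (-3 - 42)*(-32) = -45*(-32) = 1440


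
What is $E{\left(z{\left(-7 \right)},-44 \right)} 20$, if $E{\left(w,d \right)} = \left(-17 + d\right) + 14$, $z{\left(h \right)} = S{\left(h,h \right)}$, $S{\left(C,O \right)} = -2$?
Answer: $-940$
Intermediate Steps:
$z{\left(h \right)} = -2$
$E{\left(w,d \right)} = -3 + d$
$E{\left(z{\left(-7 \right)},-44 \right)} 20 = \left(-3 - 44\right) 20 = \left(-47\right) 20 = -940$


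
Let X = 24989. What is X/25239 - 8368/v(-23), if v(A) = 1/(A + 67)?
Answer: -9292772899/25239 ≈ -3.6819e+5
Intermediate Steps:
v(A) = 1/(67 + A)
X/25239 - 8368/v(-23) = 24989/25239 - 8368/(1/(67 - 23)) = 24989*(1/25239) - 8368/(1/44) = 24989/25239 - 8368/1/44 = 24989/25239 - 8368*44 = 24989/25239 - 368192 = -9292772899/25239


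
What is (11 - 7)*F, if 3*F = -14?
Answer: -56/3 ≈ -18.667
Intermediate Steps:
F = -14/3 (F = (1/3)*(-14) = -14/3 ≈ -4.6667)
(11 - 7)*F = (11 - 7)*(-14/3) = 4*(-14/3) = -56/3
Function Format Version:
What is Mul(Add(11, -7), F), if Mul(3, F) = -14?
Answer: Rational(-56, 3) ≈ -18.667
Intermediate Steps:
F = Rational(-14, 3) (F = Mul(Rational(1, 3), -14) = Rational(-14, 3) ≈ -4.6667)
Mul(Add(11, -7), F) = Mul(Add(11, -7), Rational(-14, 3)) = Mul(4, Rational(-14, 3)) = Rational(-56, 3)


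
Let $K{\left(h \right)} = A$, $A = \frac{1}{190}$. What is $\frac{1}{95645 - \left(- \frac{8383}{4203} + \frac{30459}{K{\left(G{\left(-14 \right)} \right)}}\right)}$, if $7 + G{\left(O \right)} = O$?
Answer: $- \frac{4203}{23921639312} \approx -1.757 \cdot 10^{-7}$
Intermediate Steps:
$G{\left(O \right)} = -7 + O$
$A = \frac{1}{190} \approx 0.0052632$
$K{\left(h \right)} = \frac{1}{190}$
$\frac{1}{95645 - \left(- \frac{8383}{4203} + \frac{30459}{K{\left(G{\left(-14 \right)} \right)}}\right)} = \frac{1}{95645 - \left(5787210 - \frac{8383}{4203}\right)} = \frac{1}{95645 - \frac{24323635247}{4203}} = \frac{1}{- \frac{23921639312}{4203}} = - \frac{4203}{23921639312}$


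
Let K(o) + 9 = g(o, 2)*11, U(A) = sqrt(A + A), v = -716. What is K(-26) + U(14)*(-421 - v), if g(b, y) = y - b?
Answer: 299 + 590*sqrt(7) ≈ 1860.0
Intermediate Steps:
U(A) = sqrt(2)*sqrt(A) (U(A) = sqrt(2*A) = sqrt(2)*sqrt(A))
K(o) = 13 - 11*o (K(o) = -9 + (2 - o)*11 = -9 + (22 - 11*o) = 13 - 11*o)
K(-26) + U(14)*(-421 - v) = (13 - 11*(-26)) + (sqrt(2)*sqrt(14))*(-421 - 1*(-716)) = (13 + 286) + (2*sqrt(7))*(-421 + 716) = 299 + (2*sqrt(7))*295 = 299 + 590*sqrt(7)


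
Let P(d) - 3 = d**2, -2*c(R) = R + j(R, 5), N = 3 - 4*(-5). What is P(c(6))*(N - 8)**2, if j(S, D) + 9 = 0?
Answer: 4725/4 ≈ 1181.3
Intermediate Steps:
j(S, D) = -9 (j(S, D) = -9 + 0 = -9)
N = 23 (N = 3 + 20 = 23)
c(R) = 9/2 - R/2 (c(R) = -(R - 9)/2 = -(-9 + R)/2 = 9/2 - R/2)
P(d) = 3 + d**2
P(c(6))*(N - 8)**2 = (3 + (9/2 - 1/2*6)**2)*(23 - 8)**2 = (3 + (9/2 - 3)**2)*15**2 = (3 + (3/2)**2)*225 = (3 + 9/4)*225 = (21/4)*225 = 4725/4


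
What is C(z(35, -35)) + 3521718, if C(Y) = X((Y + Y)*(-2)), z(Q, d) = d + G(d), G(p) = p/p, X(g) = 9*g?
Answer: 3522942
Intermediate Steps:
G(p) = 1
z(Q, d) = 1 + d (z(Q, d) = d + 1 = 1 + d)
C(Y) = -36*Y (C(Y) = 9*((Y + Y)*(-2)) = 9*((2*Y)*(-2)) = 9*(-4*Y) = -36*Y)
C(z(35, -35)) + 3521718 = -36*(1 - 35) + 3521718 = -36*(-34) + 3521718 = 1224 + 3521718 = 3522942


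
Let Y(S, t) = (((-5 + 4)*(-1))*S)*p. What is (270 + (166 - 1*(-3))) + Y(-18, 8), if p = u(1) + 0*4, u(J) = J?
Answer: 421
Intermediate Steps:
p = 1 (p = 1 + 0*4 = 1 + 0 = 1)
Y(S, t) = S (Y(S, t) = (((-5 + 4)*(-1))*S)*1 = ((-1*(-1))*S)*1 = (1*S)*1 = S*1 = S)
(270 + (166 - 1*(-3))) + Y(-18, 8) = (270 + (166 - 1*(-3))) - 18 = (270 + (166 + 3)) - 18 = (270 + 169) - 18 = 439 - 18 = 421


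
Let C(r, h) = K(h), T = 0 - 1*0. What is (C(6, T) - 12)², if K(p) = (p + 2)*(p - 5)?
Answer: 484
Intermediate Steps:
K(p) = (-5 + p)*(2 + p) (K(p) = (2 + p)*(-5 + p) = (-5 + p)*(2 + p))
T = 0 (T = 0 + 0 = 0)
C(r, h) = -10 + h² - 3*h
(C(6, T) - 12)² = ((-10 + 0² - 3*0) - 12)² = ((-10 + 0 + 0) - 12)² = (-10 - 12)² = (-22)² = 484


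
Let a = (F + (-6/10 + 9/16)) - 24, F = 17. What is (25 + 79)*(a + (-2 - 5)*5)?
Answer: -43719/10 ≈ -4371.9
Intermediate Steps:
a = -563/80 (a = (17 + (-6/10 + 9/16)) - 24 = (17 + (-6*⅒ + 9*(1/16))) - 24 = (17 + (-⅗ + 9/16)) - 24 = (17 - 3/80) - 24 = 1357/80 - 24 = -563/80 ≈ -7.0375)
(25 + 79)*(a + (-2 - 5)*5) = (25 + 79)*(-563/80 + (-2 - 5)*5) = 104*(-563/80 - 7*5) = 104*(-563/80 - 35) = 104*(-3363/80) = -43719/10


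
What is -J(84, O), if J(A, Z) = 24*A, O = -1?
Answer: -2016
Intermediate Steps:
-J(84, O) = -24*84 = -1*2016 = -2016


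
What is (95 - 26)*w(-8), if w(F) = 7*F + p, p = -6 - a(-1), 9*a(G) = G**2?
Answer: -12857/3 ≈ -4285.7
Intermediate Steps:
a(G) = G**2/9
p = -55/9 (p = -6 - (-1)**2/9 = -6 - 1/9 = -55/9 ≈ -6.1111)
w(F) = -55/9 + 7*F (w(F) = 7*F - 55/9 = -55/9 + 7*F)
(95 - 26)*w(-8) = (95 - 26)*(-55/9 + 7*(-8)) = 69*(-55/9 - 56) = 69*(-559/9) = -12857/3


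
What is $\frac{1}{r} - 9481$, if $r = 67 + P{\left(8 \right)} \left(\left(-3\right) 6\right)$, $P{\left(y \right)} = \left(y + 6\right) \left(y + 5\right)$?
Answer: $- \frac{30424530}{3209} \approx -9481.0$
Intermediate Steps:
$P{\left(y \right)} = \left(5 + y\right) \left(6 + y\right)$ ($P{\left(y \right)} = \left(6 + y\right) \left(5 + y\right) = \left(5 + y\right) \left(6 + y\right)$)
$r = -3209$ ($r = 67 + \left(30 + 8^{2} + 11 \cdot 8\right) \left(\left(-3\right) 6\right) = 67 + \left(30 + 64 + 88\right) \left(-18\right) = 67 + 182 \left(-18\right) = 67 - 3276 = -3209$)
$\frac{1}{r} - 9481 = \frac{1}{-3209} - 9481 = - \frac{1}{3209} - 9481 = - \frac{30424530}{3209}$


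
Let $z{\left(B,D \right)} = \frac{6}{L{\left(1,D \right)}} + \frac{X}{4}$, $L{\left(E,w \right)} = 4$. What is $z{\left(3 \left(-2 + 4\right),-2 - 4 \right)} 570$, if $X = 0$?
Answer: $855$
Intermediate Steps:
$z{\left(B,D \right)} = \frac{3}{2}$ ($z{\left(B,D \right)} = \frac{6}{4} + \frac{0}{4} = 6 \cdot \frac{1}{4} + 0 \cdot \frac{1}{4} = \frac{3}{2} + 0 = \frac{3}{2}$)
$z{\left(3 \left(-2 + 4\right),-2 - 4 \right)} 570 = \frac{3}{2} \cdot 570 = 855$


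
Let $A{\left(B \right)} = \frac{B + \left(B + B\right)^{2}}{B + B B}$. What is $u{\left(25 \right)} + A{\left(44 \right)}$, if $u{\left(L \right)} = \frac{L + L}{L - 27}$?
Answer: $- \frac{316}{15} \approx -21.067$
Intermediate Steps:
$u{\left(L \right)} = \frac{2 L}{-27 + L}$
$A{\left(B \right)} = \frac{B + 4 B^{2}}{B + B^{2}}$ ($A{\left(B \right)} = \frac{B + \left(2 B\right)^{2}}{B + B^{2}} = \frac{B + 4 B^{2}}{B + B^{2}}$)
$u{\left(25 \right)} + A{\left(44 \right)} = 2 \cdot 25 \frac{1}{-27 + 25} + \frac{1 + 4 \cdot 44}{1 + 44} = 2 \cdot 25 \frac{1}{-2} + \frac{1 + 176}{45} = 2 \cdot 25 \left(- \frac{1}{2}\right) + \frac{1}{45} \cdot 177 = -25 + \frac{59}{15} = - \frac{316}{15}$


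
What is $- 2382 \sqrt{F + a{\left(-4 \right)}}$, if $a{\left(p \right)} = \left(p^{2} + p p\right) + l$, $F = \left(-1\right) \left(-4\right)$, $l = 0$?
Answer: $-14292$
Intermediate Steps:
$F = 4$
$a{\left(p \right)} = 2 p^{2}$ ($a{\left(p \right)} = \left(p^{2} + p p\right) + 0 = \left(p^{2} + p^{2}\right) + 0 = 2 p^{2} + 0 = 2 p^{2}$)
$- 2382 \sqrt{F + a{\left(-4 \right)}} = - 2382 \sqrt{4 + 2 \left(-4\right)^{2}} = - 2382 \sqrt{4 + 2 \cdot 16} = - 2382 \sqrt{4 + 32} = - 2382 \sqrt{36} = \left(-2382\right) 6 = -14292$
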